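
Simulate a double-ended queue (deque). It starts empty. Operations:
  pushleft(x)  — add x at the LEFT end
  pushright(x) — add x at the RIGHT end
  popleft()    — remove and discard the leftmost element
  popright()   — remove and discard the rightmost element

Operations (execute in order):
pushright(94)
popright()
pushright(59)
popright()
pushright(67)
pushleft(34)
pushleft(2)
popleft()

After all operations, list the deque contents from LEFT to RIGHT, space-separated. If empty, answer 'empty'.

pushright(94): [94]
popright(): []
pushright(59): [59]
popright(): []
pushright(67): [67]
pushleft(34): [34, 67]
pushleft(2): [2, 34, 67]
popleft(): [34, 67]

Answer: 34 67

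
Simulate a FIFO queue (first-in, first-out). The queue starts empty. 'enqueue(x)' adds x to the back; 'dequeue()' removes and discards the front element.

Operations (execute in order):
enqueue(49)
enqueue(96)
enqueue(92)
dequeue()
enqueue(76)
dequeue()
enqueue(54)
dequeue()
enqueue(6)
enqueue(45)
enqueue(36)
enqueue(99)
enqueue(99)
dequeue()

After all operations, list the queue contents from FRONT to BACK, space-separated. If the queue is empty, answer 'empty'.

Answer: 54 6 45 36 99 99

Derivation:
enqueue(49): [49]
enqueue(96): [49, 96]
enqueue(92): [49, 96, 92]
dequeue(): [96, 92]
enqueue(76): [96, 92, 76]
dequeue(): [92, 76]
enqueue(54): [92, 76, 54]
dequeue(): [76, 54]
enqueue(6): [76, 54, 6]
enqueue(45): [76, 54, 6, 45]
enqueue(36): [76, 54, 6, 45, 36]
enqueue(99): [76, 54, 6, 45, 36, 99]
enqueue(99): [76, 54, 6, 45, 36, 99, 99]
dequeue(): [54, 6, 45, 36, 99, 99]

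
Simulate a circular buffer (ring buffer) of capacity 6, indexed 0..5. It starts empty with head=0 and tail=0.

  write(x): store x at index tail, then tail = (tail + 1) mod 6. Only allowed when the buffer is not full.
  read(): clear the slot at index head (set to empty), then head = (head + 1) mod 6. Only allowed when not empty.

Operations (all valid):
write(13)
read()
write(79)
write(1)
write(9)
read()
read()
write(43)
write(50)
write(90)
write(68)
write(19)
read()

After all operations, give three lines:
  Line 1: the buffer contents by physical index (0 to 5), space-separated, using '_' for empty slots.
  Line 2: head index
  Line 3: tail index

write(13): buf=[13 _ _ _ _ _], head=0, tail=1, size=1
read(): buf=[_ _ _ _ _ _], head=1, tail=1, size=0
write(79): buf=[_ 79 _ _ _ _], head=1, tail=2, size=1
write(1): buf=[_ 79 1 _ _ _], head=1, tail=3, size=2
write(9): buf=[_ 79 1 9 _ _], head=1, tail=4, size=3
read(): buf=[_ _ 1 9 _ _], head=2, tail=4, size=2
read(): buf=[_ _ _ 9 _ _], head=3, tail=4, size=1
write(43): buf=[_ _ _ 9 43 _], head=3, tail=5, size=2
write(50): buf=[_ _ _ 9 43 50], head=3, tail=0, size=3
write(90): buf=[90 _ _ 9 43 50], head=3, tail=1, size=4
write(68): buf=[90 68 _ 9 43 50], head=3, tail=2, size=5
write(19): buf=[90 68 19 9 43 50], head=3, tail=3, size=6
read(): buf=[90 68 19 _ 43 50], head=4, tail=3, size=5

Answer: 90 68 19 _ 43 50
4
3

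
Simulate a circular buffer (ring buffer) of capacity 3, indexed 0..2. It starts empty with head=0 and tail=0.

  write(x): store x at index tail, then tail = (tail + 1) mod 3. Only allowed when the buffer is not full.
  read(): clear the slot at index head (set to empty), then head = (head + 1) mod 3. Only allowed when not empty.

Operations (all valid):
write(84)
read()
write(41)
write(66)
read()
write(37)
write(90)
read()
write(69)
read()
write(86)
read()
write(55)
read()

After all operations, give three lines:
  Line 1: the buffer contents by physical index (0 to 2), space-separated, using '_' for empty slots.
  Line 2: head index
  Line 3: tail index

write(84): buf=[84 _ _], head=0, tail=1, size=1
read(): buf=[_ _ _], head=1, tail=1, size=0
write(41): buf=[_ 41 _], head=1, tail=2, size=1
write(66): buf=[_ 41 66], head=1, tail=0, size=2
read(): buf=[_ _ 66], head=2, tail=0, size=1
write(37): buf=[37 _ 66], head=2, tail=1, size=2
write(90): buf=[37 90 66], head=2, tail=2, size=3
read(): buf=[37 90 _], head=0, tail=2, size=2
write(69): buf=[37 90 69], head=0, tail=0, size=3
read(): buf=[_ 90 69], head=1, tail=0, size=2
write(86): buf=[86 90 69], head=1, tail=1, size=3
read(): buf=[86 _ 69], head=2, tail=1, size=2
write(55): buf=[86 55 69], head=2, tail=2, size=3
read(): buf=[86 55 _], head=0, tail=2, size=2

Answer: 86 55 _
0
2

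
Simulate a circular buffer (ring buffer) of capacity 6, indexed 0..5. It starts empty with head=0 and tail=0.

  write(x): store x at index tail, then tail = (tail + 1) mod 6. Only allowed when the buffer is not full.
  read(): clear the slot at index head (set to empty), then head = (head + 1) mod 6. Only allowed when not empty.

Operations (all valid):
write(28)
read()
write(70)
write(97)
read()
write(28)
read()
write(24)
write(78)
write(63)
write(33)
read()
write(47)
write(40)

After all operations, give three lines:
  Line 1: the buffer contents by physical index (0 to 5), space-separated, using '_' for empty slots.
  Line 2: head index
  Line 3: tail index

write(28): buf=[28 _ _ _ _ _], head=0, tail=1, size=1
read(): buf=[_ _ _ _ _ _], head=1, tail=1, size=0
write(70): buf=[_ 70 _ _ _ _], head=1, tail=2, size=1
write(97): buf=[_ 70 97 _ _ _], head=1, tail=3, size=2
read(): buf=[_ _ 97 _ _ _], head=2, tail=3, size=1
write(28): buf=[_ _ 97 28 _ _], head=2, tail=4, size=2
read(): buf=[_ _ _ 28 _ _], head=3, tail=4, size=1
write(24): buf=[_ _ _ 28 24 _], head=3, tail=5, size=2
write(78): buf=[_ _ _ 28 24 78], head=3, tail=0, size=3
write(63): buf=[63 _ _ 28 24 78], head=3, tail=1, size=4
write(33): buf=[63 33 _ 28 24 78], head=3, tail=2, size=5
read(): buf=[63 33 _ _ 24 78], head=4, tail=2, size=4
write(47): buf=[63 33 47 _ 24 78], head=4, tail=3, size=5
write(40): buf=[63 33 47 40 24 78], head=4, tail=4, size=6

Answer: 63 33 47 40 24 78
4
4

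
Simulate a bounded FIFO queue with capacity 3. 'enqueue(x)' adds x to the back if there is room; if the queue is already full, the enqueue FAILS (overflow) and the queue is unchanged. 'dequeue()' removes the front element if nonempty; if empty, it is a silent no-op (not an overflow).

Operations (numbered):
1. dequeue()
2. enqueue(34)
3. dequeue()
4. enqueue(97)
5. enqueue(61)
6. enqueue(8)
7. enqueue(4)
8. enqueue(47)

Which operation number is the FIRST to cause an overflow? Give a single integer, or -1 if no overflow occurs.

Answer: 7

Derivation:
1. dequeue(): empty, no-op, size=0
2. enqueue(34): size=1
3. dequeue(): size=0
4. enqueue(97): size=1
5. enqueue(61): size=2
6. enqueue(8): size=3
7. enqueue(4): size=3=cap → OVERFLOW (fail)
8. enqueue(47): size=3=cap → OVERFLOW (fail)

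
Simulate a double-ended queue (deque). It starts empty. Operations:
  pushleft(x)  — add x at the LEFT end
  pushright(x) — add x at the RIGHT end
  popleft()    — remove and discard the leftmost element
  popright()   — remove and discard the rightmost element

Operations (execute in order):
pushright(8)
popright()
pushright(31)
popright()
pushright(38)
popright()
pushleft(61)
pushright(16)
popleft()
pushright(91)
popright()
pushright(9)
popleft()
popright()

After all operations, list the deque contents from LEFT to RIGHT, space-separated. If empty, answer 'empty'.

pushright(8): [8]
popright(): []
pushright(31): [31]
popright(): []
pushright(38): [38]
popright(): []
pushleft(61): [61]
pushright(16): [61, 16]
popleft(): [16]
pushright(91): [16, 91]
popright(): [16]
pushright(9): [16, 9]
popleft(): [9]
popright(): []

Answer: empty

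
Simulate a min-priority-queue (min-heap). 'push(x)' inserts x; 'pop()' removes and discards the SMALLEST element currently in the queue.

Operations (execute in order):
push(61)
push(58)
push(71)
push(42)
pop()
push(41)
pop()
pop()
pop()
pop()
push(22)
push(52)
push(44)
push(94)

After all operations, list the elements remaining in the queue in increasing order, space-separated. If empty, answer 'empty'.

push(61): heap contents = [61]
push(58): heap contents = [58, 61]
push(71): heap contents = [58, 61, 71]
push(42): heap contents = [42, 58, 61, 71]
pop() → 42: heap contents = [58, 61, 71]
push(41): heap contents = [41, 58, 61, 71]
pop() → 41: heap contents = [58, 61, 71]
pop() → 58: heap contents = [61, 71]
pop() → 61: heap contents = [71]
pop() → 71: heap contents = []
push(22): heap contents = [22]
push(52): heap contents = [22, 52]
push(44): heap contents = [22, 44, 52]
push(94): heap contents = [22, 44, 52, 94]

Answer: 22 44 52 94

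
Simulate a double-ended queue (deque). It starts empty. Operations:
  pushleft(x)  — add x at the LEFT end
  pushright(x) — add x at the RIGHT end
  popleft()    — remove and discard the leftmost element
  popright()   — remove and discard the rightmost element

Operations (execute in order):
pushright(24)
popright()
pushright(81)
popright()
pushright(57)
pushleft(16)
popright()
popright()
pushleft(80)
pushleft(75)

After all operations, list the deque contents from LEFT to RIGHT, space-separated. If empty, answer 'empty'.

pushright(24): [24]
popright(): []
pushright(81): [81]
popright(): []
pushright(57): [57]
pushleft(16): [16, 57]
popright(): [16]
popright(): []
pushleft(80): [80]
pushleft(75): [75, 80]

Answer: 75 80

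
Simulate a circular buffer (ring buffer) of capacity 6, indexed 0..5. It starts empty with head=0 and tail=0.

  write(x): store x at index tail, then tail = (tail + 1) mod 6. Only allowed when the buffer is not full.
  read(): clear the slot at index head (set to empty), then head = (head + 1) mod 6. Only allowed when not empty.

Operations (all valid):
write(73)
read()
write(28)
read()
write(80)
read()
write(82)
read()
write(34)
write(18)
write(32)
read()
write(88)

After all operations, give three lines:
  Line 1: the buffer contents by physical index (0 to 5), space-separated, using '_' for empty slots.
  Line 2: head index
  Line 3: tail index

Answer: 32 88 _ _ _ 18
5
2

Derivation:
write(73): buf=[73 _ _ _ _ _], head=0, tail=1, size=1
read(): buf=[_ _ _ _ _ _], head=1, tail=1, size=0
write(28): buf=[_ 28 _ _ _ _], head=1, tail=2, size=1
read(): buf=[_ _ _ _ _ _], head=2, tail=2, size=0
write(80): buf=[_ _ 80 _ _ _], head=2, tail=3, size=1
read(): buf=[_ _ _ _ _ _], head=3, tail=3, size=0
write(82): buf=[_ _ _ 82 _ _], head=3, tail=4, size=1
read(): buf=[_ _ _ _ _ _], head=4, tail=4, size=0
write(34): buf=[_ _ _ _ 34 _], head=4, tail=5, size=1
write(18): buf=[_ _ _ _ 34 18], head=4, tail=0, size=2
write(32): buf=[32 _ _ _ 34 18], head=4, tail=1, size=3
read(): buf=[32 _ _ _ _ 18], head=5, tail=1, size=2
write(88): buf=[32 88 _ _ _ 18], head=5, tail=2, size=3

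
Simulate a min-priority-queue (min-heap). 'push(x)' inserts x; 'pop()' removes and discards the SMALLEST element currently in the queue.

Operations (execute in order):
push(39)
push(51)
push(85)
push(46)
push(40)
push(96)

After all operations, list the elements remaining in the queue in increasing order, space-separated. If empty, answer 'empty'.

Answer: 39 40 46 51 85 96

Derivation:
push(39): heap contents = [39]
push(51): heap contents = [39, 51]
push(85): heap contents = [39, 51, 85]
push(46): heap contents = [39, 46, 51, 85]
push(40): heap contents = [39, 40, 46, 51, 85]
push(96): heap contents = [39, 40, 46, 51, 85, 96]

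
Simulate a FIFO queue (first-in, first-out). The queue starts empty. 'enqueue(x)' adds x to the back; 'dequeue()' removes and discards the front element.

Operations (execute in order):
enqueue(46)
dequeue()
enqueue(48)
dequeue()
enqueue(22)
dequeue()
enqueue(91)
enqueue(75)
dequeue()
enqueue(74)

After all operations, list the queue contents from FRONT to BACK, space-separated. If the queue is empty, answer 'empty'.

Answer: 75 74

Derivation:
enqueue(46): [46]
dequeue(): []
enqueue(48): [48]
dequeue(): []
enqueue(22): [22]
dequeue(): []
enqueue(91): [91]
enqueue(75): [91, 75]
dequeue(): [75]
enqueue(74): [75, 74]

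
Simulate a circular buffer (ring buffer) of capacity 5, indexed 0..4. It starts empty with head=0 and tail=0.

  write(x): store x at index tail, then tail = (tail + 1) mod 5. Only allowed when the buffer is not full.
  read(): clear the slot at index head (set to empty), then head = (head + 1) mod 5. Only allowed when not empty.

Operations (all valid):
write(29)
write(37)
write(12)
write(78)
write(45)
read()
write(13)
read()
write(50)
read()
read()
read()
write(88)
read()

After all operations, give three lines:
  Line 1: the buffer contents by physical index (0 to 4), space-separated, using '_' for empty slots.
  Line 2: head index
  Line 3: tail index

Answer: _ 50 88 _ _
1
3

Derivation:
write(29): buf=[29 _ _ _ _], head=0, tail=1, size=1
write(37): buf=[29 37 _ _ _], head=0, tail=2, size=2
write(12): buf=[29 37 12 _ _], head=0, tail=3, size=3
write(78): buf=[29 37 12 78 _], head=0, tail=4, size=4
write(45): buf=[29 37 12 78 45], head=0, tail=0, size=5
read(): buf=[_ 37 12 78 45], head=1, tail=0, size=4
write(13): buf=[13 37 12 78 45], head=1, tail=1, size=5
read(): buf=[13 _ 12 78 45], head=2, tail=1, size=4
write(50): buf=[13 50 12 78 45], head=2, tail=2, size=5
read(): buf=[13 50 _ 78 45], head=3, tail=2, size=4
read(): buf=[13 50 _ _ 45], head=4, tail=2, size=3
read(): buf=[13 50 _ _ _], head=0, tail=2, size=2
write(88): buf=[13 50 88 _ _], head=0, tail=3, size=3
read(): buf=[_ 50 88 _ _], head=1, tail=3, size=2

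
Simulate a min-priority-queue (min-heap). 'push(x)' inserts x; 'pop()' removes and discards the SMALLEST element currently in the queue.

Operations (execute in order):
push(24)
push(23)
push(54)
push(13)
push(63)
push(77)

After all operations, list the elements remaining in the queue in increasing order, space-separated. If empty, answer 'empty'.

push(24): heap contents = [24]
push(23): heap contents = [23, 24]
push(54): heap contents = [23, 24, 54]
push(13): heap contents = [13, 23, 24, 54]
push(63): heap contents = [13, 23, 24, 54, 63]
push(77): heap contents = [13, 23, 24, 54, 63, 77]

Answer: 13 23 24 54 63 77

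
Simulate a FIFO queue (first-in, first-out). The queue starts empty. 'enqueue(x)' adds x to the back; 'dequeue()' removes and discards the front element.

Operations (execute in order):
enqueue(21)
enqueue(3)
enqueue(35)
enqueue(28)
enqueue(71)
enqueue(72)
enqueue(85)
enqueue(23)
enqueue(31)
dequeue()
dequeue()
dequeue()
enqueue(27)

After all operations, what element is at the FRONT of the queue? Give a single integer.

Answer: 28

Derivation:
enqueue(21): queue = [21]
enqueue(3): queue = [21, 3]
enqueue(35): queue = [21, 3, 35]
enqueue(28): queue = [21, 3, 35, 28]
enqueue(71): queue = [21, 3, 35, 28, 71]
enqueue(72): queue = [21, 3, 35, 28, 71, 72]
enqueue(85): queue = [21, 3, 35, 28, 71, 72, 85]
enqueue(23): queue = [21, 3, 35, 28, 71, 72, 85, 23]
enqueue(31): queue = [21, 3, 35, 28, 71, 72, 85, 23, 31]
dequeue(): queue = [3, 35, 28, 71, 72, 85, 23, 31]
dequeue(): queue = [35, 28, 71, 72, 85, 23, 31]
dequeue(): queue = [28, 71, 72, 85, 23, 31]
enqueue(27): queue = [28, 71, 72, 85, 23, 31, 27]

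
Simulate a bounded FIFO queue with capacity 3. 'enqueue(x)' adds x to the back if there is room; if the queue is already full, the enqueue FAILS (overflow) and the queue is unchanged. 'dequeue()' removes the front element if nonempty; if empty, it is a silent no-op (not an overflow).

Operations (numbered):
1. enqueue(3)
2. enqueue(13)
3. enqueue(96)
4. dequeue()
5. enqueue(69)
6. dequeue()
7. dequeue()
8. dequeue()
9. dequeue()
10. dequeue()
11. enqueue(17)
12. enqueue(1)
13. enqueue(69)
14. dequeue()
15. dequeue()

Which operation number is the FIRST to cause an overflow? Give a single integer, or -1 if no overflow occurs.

1. enqueue(3): size=1
2. enqueue(13): size=2
3. enqueue(96): size=3
4. dequeue(): size=2
5. enqueue(69): size=3
6. dequeue(): size=2
7. dequeue(): size=1
8. dequeue(): size=0
9. dequeue(): empty, no-op, size=0
10. dequeue(): empty, no-op, size=0
11. enqueue(17): size=1
12. enqueue(1): size=2
13. enqueue(69): size=3
14. dequeue(): size=2
15. dequeue(): size=1

Answer: -1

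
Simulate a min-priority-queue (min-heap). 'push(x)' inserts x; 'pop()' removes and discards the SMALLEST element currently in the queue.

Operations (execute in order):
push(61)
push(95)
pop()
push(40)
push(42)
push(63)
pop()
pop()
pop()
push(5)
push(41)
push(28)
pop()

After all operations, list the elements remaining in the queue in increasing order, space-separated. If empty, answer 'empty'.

Answer: 28 41 95

Derivation:
push(61): heap contents = [61]
push(95): heap contents = [61, 95]
pop() → 61: heap contents = [95]
push(40): heap contents = [40, 95]
push(42): heap contents = [40, 42, 95]
push(63): heap contents = [40, 42, 63, 95]
pop() → 40: heap contents = [42, 63, 95]
pop() → 42: heap contents = [63, 95]
pop() → 63: heap contents = [95]
push(5): heap contents = [5, 95]
push(41): heap contents = [5, 41, 95]
push(28): heap contents = [5, 28, 41, 95]
pop() → 5: heap contents = [28, 41, 95]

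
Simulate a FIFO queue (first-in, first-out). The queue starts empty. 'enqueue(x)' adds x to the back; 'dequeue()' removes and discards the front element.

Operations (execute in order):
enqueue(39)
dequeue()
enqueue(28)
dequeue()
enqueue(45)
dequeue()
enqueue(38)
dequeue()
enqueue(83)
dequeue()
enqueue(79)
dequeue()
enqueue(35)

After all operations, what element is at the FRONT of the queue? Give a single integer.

enqueue(39): queue = [39]
dequeue(): queue = []
enqueue(28): queue = [28]
dequeue(): queue = []
enqueue(45): queue = [45]
dequeue(): queue = []
enqueue(38): queue = [38]
dequeue(): queue = []
enqueue(83): queue = [83]
dequeue(): queue = []
enqueue(79): queue = [79]
dequeue(): queue = []
enqueue(35): queue = [35]

Answer: 35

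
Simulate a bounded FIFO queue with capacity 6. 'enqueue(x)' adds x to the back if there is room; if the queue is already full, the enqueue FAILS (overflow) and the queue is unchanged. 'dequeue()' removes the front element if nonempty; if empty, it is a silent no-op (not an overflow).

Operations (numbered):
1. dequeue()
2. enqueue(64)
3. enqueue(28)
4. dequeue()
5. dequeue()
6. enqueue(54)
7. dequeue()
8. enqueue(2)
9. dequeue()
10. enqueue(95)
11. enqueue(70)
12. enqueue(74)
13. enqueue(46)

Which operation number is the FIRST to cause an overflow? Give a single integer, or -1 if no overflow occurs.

1. dequeue(): empty, no-op, size=0
2. enqueue(64): size=1
3. enqueue(28): size=2
4. dequeue(): size=1
5. dequeue(): size=0
6. enqueue(54): size=1
7. dequeue(): size=0
8. enqueue(2): size=1
9. dequeue(): size=0
10. enqueue(95): size=1
11. enqueue(70): size=2
12. enqueue(74): size=3
13. enqueue(46): size=4

Answer: -1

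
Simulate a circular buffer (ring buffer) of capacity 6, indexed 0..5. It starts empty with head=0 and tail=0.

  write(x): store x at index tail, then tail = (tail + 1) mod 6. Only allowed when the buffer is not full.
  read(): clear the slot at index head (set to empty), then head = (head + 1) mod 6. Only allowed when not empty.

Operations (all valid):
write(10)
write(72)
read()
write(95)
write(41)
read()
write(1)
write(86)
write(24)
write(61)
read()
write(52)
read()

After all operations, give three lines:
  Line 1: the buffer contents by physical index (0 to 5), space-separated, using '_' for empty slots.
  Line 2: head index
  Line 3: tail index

Answer: 24 61 52 _ 1 86
4
3

Derivation:
write(10): buf=[10 _ _ _ _ _], head=0, tail=1, size=1
write(72): buf=[10 72 _ _ _ _], head=0, tail=2, size=2
read(): buf=[_ 72 _ _ _ _], head=1, tail=2, size=1
write(95): buf=[_ 72 95 _ _ _], head=1, tail=3, size=2
write(41): buf=[_ 72 95 41 _ _], head=1, tail=4, size=3
read(): buf=[_ _ 95 41 _ _], head=2, tail=4, size=2
write(1): buf=[_ _ 95 41 1 _], head=2, tail=5, size=3
write(86): buf=[_ _ 95 41 1 86], head=2, tail=0, size=4
write(24): buf=[24 _ 95 41 1 86], head=2, tail=1, size=5
write(61): buf=[24 61 95 41 1 86], head=2, tail=2, size=6
read(): buf=[24 61 _ 41 1 86], head=3, tail=2, size=5
write(52): buf=[24 61 52 41 1 86], head=3, tail=3, size=6
read(): buf=[24 61 52 _ 1 86], head=4, tail=3, size=5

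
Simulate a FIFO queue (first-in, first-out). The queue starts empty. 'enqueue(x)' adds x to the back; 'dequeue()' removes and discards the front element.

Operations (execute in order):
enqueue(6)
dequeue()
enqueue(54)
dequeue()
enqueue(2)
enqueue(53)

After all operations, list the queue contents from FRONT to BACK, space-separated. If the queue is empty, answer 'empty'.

Answer: 2 53

Derivation:
enqueue(6): [6]
dequeue(): []
enqueue(54): [54]
dequeue(): []
enqueue(2): [2]
enqueue(53): [2, 53]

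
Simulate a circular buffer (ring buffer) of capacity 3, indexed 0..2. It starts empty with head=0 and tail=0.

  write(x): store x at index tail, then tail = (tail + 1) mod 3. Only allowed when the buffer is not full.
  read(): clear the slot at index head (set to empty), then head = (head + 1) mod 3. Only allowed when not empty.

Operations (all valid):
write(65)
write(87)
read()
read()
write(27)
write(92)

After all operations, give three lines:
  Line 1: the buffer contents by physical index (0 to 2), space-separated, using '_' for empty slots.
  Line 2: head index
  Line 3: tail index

Answer: 92 _ 27
2
1

Derivation:
write(65): buf=[65 _ _], head=0, tail=1, size=1
write(87): buf=[65 87 _], head=0, tail=2, size=2
read(): buf=[_ 87 _], head=1, tail=2, size=1
read(): buf=[_ _ _], head=2, tail=2, size=0
write(27): buf=[_ _ 27], head=2, tail=0, size=1
write(92): buf=[92 _ 27], head=2, tail=1, size=2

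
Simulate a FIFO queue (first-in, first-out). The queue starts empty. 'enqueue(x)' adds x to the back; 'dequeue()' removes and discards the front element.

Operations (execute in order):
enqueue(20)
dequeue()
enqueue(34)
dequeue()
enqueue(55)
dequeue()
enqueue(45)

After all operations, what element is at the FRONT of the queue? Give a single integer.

Answer: 45

Derivation:
enqueue(20): queue = [20]
dequeue(): queue = []
enqueue(34): queue = [34]
dequeue(): queue = []
enqueue(55): queue = [55]
dequeue(): queue = []
enqueue(45): queue = [45]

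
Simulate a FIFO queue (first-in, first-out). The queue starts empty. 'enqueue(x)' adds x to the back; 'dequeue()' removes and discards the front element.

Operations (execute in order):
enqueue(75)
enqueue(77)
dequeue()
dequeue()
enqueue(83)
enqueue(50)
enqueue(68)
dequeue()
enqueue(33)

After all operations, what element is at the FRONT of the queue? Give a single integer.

enqueue(75): queue = [75]
enqueue(77): queue = [75, 77]
dequeue(): queue = [77]
dequeue(): queue = []
enqueue(83): queue = [83]
enqueue(50): queue = [83, 50]
enqueue(68): queue = [83, 50, 68]
dequeue(): queue = [50, 68]
enqueue(33): queue = [50, 68, 33]

Answer: 50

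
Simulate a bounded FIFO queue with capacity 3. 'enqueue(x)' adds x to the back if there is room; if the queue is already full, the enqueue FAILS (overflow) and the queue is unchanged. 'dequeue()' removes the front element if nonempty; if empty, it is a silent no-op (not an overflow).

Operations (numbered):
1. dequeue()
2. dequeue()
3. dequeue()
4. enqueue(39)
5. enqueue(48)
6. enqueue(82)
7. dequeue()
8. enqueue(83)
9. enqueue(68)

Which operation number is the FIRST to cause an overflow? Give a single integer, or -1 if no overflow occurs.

1. dequeue(): empty, no-op, size=0
2. dequeue(): empty, no-op, size=0
3. dequeue(): empty, no-op, size=0
4. enqueue(39): size=1
5. enqueue(48): size=2
6. enqueue(82): size=3
7. dequeue(): size=2
8. enqueue(83): size=3
9. enqueue(68): size=3=cap → OVERFLOW (fail)

Answer: 9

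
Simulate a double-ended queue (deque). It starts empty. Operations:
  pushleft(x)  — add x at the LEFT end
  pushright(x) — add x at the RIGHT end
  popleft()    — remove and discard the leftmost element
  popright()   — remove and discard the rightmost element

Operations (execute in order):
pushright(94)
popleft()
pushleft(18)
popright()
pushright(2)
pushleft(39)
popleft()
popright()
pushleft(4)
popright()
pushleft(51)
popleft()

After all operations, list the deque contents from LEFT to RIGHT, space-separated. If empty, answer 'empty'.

Answer: empty

Derivation:
pushright(94): [94]
popleft(): []
pushleft(18): [18]
popright(): []
pushright(2): [2]
pushleft(39): [39, 2]
popleft(): [2]
popright(): []
pushleft(4): [4]
popright(): []
pushleft(51): [51]
popleft(): []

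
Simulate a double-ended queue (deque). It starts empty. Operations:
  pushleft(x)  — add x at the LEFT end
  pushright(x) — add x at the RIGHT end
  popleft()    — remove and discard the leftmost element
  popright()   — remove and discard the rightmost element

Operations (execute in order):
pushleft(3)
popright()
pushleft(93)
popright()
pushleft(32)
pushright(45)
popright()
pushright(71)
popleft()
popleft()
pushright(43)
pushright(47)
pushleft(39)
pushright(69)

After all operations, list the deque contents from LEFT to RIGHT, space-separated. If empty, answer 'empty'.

Answer: 39 43 47 69

Derivation:
pushleft(3): [3]
popright(): []
pushleft(93): [93]
popright(): []
pushleft(32): [32]
pushright(45): [32, 45]
popright(): [32]
pushright(71): [32, 71]
popleft(): [71]
popleft(): []
pushright(43): [43]
pushright(47): [43, 47]
pushleft(39): [39, 43, 47]
pushright(69): [39, 43, 47, 69]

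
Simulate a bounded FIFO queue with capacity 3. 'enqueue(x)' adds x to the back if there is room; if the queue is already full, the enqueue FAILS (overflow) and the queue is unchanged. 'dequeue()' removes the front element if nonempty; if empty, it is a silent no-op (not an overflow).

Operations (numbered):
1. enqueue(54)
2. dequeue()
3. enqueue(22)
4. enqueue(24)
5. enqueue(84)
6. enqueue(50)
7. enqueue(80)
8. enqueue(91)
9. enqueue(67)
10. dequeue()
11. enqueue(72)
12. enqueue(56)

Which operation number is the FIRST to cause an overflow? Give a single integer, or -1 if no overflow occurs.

1. enqueue(54): size=1
2. dequeue(): size=0
3. enqueue(22): size=1
4. enqueue(24): size=2
5. enqueue(84): size=3
6. enqueue(50): size=3=cap → OVERFLOW (fail)
7. enqueue(80): size=3=cap → OVERFLOW (fail)
8. enqueue(91): size=3=cap → OVERFLOW (fail)
9. enqueue(67): size=3=cap → OVERFLOW (fail)
10. dequeue(): size=2
11. enqueue(72): size=3
12. enqueue(56): size=3=cap → OVERFLOW (fail)

Answer: 6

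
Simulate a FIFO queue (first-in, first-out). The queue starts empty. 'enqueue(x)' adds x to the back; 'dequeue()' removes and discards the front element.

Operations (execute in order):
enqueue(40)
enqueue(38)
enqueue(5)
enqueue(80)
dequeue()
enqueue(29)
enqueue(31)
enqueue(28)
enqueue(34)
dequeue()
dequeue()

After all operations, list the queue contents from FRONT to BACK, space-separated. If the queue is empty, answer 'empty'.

enqueue(40): [40]
enqueue(38): [40, 38]
enqueue(5): [40, 38, 5]
enqueue(80): [40, 38, 5, 80]
dequeue(): [38, 5, 80]
enqueue(29): [38, 5, 80, 29]
enqueue(31): [38, 5, 80, 29, 31]
enqueue(28): [38, 5, 80, 29, 31, 28]
enqueue(34): [38, 5, 80, 29, 31, 28, 34]
dequeue(): [5, 80, 29, 31, 28, 34]
dequeue(): [80, 29, 31, 28, 34]

Answer: 80 29 31 28 34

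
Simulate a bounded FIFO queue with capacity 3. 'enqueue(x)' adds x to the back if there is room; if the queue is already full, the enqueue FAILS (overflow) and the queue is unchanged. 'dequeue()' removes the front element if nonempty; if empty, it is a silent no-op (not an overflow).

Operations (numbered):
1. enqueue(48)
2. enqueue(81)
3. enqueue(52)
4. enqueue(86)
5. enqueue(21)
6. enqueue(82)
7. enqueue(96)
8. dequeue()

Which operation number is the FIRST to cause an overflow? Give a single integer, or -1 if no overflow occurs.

Answer: 4

Derivation:
1. enqueue(48): size=1
2. enqueue(81): size=2
3. enqueue(52): size=3
4. enqueue(86): size=3=cap → OVERFLOW (fail)
5. enqueue(21): size=3=cap → OVERFLOW (fail)
6. enqueue(82): size=3=cap → OVERFLOW (fail)
7. enqueue(96): size=3=cap → OVERFLOW (fail)
8. dequeue(): size=2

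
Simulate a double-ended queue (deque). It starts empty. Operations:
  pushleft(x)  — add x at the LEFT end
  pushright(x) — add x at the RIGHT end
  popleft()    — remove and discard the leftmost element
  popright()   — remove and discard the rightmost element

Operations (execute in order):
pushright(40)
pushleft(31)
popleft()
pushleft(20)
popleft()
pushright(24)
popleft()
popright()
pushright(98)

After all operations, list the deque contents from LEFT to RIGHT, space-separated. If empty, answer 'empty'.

pushright(40): [40]
pushleft(31): [31, 40]
popleft(): [40]
pushleft(20): [20, 40]
popleft(): [40]
pushright(24): [40, 24]
popleft(): [24]
popright(): []
pushright(98): [98]

Answer: 98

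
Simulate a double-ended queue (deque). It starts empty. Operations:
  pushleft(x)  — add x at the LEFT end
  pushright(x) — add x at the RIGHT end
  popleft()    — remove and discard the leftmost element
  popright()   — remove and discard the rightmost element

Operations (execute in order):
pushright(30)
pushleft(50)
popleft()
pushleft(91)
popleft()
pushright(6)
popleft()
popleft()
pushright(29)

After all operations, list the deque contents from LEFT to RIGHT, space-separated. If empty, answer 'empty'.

pushright(30): [30]
pushleft(50): [50, 30]
popleft(): [30]
pushleft(91): [91, 30]
popleft(): [30]
pushright(6): [30, 6]
popleft(): [6]
popleft(): []
pushright(29): [29]

Answer: 29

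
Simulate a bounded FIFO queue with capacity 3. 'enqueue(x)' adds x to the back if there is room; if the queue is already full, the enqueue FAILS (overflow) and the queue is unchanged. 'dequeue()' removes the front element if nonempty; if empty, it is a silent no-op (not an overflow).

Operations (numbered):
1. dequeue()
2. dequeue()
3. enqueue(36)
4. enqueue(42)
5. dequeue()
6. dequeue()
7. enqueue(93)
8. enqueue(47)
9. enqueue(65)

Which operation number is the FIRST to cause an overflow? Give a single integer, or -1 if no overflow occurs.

Answer: -1

Derivation:
1. dequeue(): empty, no-op, size=0
2. dequeue(): empty, no-op, size=0
3. enqueue(36): size=1
4. enqueue(42): size=2
5. dequeue(): size=1
6. dequeue(): size=0
7. enqueue(93): size=1
8. enqueue(47): size=2
9. enqueue(65): size=3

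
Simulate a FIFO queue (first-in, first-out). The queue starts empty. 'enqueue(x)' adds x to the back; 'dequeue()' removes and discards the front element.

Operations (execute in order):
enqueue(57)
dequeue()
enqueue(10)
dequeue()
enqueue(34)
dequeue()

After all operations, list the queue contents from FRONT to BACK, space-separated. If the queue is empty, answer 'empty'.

enqueue(57): [57]
dequeue(): []
enqueue(10): [10]
dequeue(): []
enqueue(34): [34]
dequeue(): []

Answer: empty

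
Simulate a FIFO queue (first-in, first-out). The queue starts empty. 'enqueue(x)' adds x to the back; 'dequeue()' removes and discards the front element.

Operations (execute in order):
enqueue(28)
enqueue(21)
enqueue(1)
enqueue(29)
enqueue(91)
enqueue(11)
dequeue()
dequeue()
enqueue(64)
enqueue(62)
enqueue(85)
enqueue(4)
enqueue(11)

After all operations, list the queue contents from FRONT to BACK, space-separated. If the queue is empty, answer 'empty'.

Answer: 1 29 91 11 64 62 85 4 11

Derivation:
enqueue(28): [28]
enqueue(21): [28, 21]
enqueue(1): [28, 21, 1]
enqueue(29): [28, 21, 1, 29]
enqueue(91): [28, 21, 1, 29, 91]
enqueue(11): [28, 21, 1, 29, 91, 11]
dequeue(): [21, 1, 29, 91, 11]
dequeue(): [1, 29, 91, 11]
enqueue(64): [1, 29, 91, 11, 64]
enqueue(62): [1, 29, 91, 11, 64, 62]
enqueue(85): [1, 29, 91, 11, 64, 62, 85]
enqueue(4): [1, 29, 91, 11, 64, 62, 85, 4]
enqueue(11): [1, 29, 91, 11, 64, 62, 85, 4, 11]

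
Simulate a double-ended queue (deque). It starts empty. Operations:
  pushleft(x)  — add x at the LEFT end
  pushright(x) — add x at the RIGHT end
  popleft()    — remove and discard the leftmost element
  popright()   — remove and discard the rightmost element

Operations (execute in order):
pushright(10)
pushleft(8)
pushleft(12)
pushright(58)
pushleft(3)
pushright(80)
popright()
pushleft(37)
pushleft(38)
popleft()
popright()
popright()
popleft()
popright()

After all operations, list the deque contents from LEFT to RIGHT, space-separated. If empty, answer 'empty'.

Answer: 3 12

Derivation:
pushright(10): [10]
pushleft(8): [8, 10]
pushleft(12): [12, 8, 10]
pushright(58): [12, 8, 10, 58]
pushleft(3): [3, 12, 8, 10, 58]
pushright(80): [3, 12, 8, 10, 58, 80]
popright(): [3, 12, 8, 10, 58]
pushleft(37): [37, 3, 12, 8, 10, 58]
pushleft(38): [38, 37, 3, 12, 8, 10, 58]
popleft(): [37, 3, 12, 8, 10, 58]
popright(): [37, 3, 12, 8, 10]
popright(): [37, 3, 12, 8]
popleft(): [3, 12, 8]
popright(): [3, 12]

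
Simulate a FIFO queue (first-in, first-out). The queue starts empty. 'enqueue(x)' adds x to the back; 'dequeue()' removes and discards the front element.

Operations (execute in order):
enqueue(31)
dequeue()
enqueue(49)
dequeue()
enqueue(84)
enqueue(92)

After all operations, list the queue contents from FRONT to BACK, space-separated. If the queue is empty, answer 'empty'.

enqueue(31): [31]
dequeue(): []
enqueue(49): [49]
dequeue(): []
enqueue(84): [84]
enqueue(92): [84, 92]

Answer: 84 92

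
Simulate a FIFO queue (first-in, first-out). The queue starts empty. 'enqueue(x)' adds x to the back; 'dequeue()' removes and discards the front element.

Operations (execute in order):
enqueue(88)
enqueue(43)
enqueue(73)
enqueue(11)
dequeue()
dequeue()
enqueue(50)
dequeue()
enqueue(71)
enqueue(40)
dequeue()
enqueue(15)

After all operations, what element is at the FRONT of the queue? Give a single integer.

Answer: 50

Derivation:
enqueue(88): queue = [88]
enqueue(43): queue = [88, 43]
enqueue(73): queue = [88, 43, 73]
enqueue(11): queue = [88, 43, 73, 11]
dequeue(): queue = [43, 73, 11]
dequeue(): queue = [73, 11]
enqueue(50): queue = [73, 11, 50]
dequeue(): queue = [11, 50]
enqueue(71): queue = [11, 50, 71]
enqueue(40): queue = [11, 50, 71, 40]
dequeue(): queue = [50, 71, 40]
enqueue(15): queue = [50, 71, 40, 15]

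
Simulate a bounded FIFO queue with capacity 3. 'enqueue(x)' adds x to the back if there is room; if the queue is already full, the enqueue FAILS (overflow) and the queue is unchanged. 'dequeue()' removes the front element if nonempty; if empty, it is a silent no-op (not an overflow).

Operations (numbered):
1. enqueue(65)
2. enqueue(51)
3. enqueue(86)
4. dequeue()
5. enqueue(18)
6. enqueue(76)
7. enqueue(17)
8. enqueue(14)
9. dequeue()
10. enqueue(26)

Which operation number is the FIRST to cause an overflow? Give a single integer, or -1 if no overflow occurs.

Answer: 6

Derivation:
1. enqueue(65): size=1
2. enqueue(51): size=2
3. enqueue(86): size=3
4. dequeue(): size=2
5. enqueue(18): size=3
6. enqueue(76): size=3=cap → OVERFLOW (fail)
7. enqueue(17): size=3=cap → OVERFLOW (fail)
8. enqueue(14): size=3=cap → OVERFLOW (fail)
9. dequeue(): size=2
10. enqueue(26): size=3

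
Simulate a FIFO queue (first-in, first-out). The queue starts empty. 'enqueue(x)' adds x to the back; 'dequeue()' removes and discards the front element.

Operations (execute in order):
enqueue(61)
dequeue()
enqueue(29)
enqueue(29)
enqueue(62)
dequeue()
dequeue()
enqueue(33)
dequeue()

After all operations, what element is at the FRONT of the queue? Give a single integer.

Answer: 33

Derivation:
enqueue(61): queue = [61]
dequeue(): queue = []
enqueue(29): queue = [29]
enqueue(29): queue = [29, 29]
enqueue(62): queue = [29, 29, 62]
dequeue(): queue = [29, 62]
dequeue(): queue = [62]
enqueue(33): queue = [62, 33]
dequeue(): queue = [33]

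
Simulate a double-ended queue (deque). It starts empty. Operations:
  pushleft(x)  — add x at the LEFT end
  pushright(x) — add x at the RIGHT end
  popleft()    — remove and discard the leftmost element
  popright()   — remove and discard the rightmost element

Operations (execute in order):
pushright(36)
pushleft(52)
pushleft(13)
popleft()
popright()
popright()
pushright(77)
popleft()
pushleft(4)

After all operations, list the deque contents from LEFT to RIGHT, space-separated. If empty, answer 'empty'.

pushright(36): [36]
pushleft(52): [52, 36]
pushleft(13): [13, 52, 36]
popleft(): [52, 36]
popright(): [52]
popright(): []
pushright(77): [77]
popleft(): []
pushleft(4): [4]

Answer: 4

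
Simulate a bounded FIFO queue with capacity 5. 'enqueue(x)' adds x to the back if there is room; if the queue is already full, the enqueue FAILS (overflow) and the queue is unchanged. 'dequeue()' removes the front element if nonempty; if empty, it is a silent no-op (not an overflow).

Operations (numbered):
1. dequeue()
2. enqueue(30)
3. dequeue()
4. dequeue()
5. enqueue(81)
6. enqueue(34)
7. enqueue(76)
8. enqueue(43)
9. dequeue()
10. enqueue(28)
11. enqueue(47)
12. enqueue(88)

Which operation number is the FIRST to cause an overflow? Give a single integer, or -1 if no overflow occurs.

1. dequeue(): empty, no-op, size=0
2. enqueue(30): size=1
3. dequeue(): size=0
4. dequeue(): empty, no-op, size=0
5. enqueue(81): size=1
6. enqueue(34): size=2
7. enqueue(76): size=3
8. enqueue(43): size=4
9. dequeue(): size=3
10. enqueue(28): size=4
11. enqueue(47): size=5
12. enqueue(88): size=5=cap → OVERFLOW (fail)

Answer: 12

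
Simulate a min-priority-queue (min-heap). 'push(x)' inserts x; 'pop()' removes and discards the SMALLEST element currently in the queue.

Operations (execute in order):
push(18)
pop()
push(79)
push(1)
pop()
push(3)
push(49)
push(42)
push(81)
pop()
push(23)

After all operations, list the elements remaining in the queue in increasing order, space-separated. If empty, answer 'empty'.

Answer: 23 42 49 79 81

Derivation:
push(18): heap contents = [18]
pop() → 18: heap contents = []
push(79): heap contents = [79]
push(1): heap contents = [1, 79]
pop() → 1: heap contents = [79]
push(3): heap contents = [3, 79]
push(49): heap contents = [3, 49, 79]
push(42): heap contents = [3, 42, 49, 79]
push(81): heap contents = [3, 42, 49, 79, 81]
pop() → 3: heap contents = [42, 49, 79, 81]
push(23): heap contents = [23, 42, 49, 79, 81]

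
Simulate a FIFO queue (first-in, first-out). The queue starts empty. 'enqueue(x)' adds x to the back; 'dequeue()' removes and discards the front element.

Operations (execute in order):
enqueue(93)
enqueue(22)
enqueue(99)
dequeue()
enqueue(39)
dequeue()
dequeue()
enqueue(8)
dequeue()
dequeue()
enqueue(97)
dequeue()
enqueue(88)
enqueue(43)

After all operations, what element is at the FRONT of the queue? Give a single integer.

enqueue(93): queue = [93]
enqueue(22): queue = [93, 22]
enqueue(99): queue = [93, 22, 99]
dequeue(): queue = [22, 99]
enqueue(39): queue = [22, 99, 39]
dequeue(): queue = [99, 39]
dequeue(): queue = [39]
enqueue(8): queue = [39, 8]
dequeue(): queue = [8]
dequeue(): queue = []
enqueue(97): queue = [97]
dequeue(): queue = []
enqueue(88): queue = [88]
enqueue(43): queue = [88, 43]

Answer: 88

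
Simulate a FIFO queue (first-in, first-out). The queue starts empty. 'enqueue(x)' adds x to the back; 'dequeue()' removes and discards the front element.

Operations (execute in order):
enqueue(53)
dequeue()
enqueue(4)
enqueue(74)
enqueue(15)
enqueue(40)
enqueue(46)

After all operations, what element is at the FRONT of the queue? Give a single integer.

enqueue(53): queue = [53]
dequeue(): queue = []
enqueue(4): queue = [4]
enqueue(74): queue = [4, 74]
enqueue(15): queue = [4, 74, 15]
enqueue(40): queue = [4, 74, 15, 40]
enqueue(46): queue = [4, 74, 15, 40, 46]

Answer: 4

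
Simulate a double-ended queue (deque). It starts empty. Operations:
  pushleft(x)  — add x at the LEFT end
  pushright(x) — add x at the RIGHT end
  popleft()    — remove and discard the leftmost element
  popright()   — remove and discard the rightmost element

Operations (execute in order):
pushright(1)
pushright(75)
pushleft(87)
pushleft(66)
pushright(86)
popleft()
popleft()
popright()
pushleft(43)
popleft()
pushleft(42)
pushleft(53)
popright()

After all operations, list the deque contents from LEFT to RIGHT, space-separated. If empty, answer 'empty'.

pushright(1): [1]
pushright(75): [1, 75]
pushleft(87): [87, 1, 75]
pushleft(66): [66, 87, 1, 75]
pushright(86): [66, 87, 1, 75, 86]
popleft(): [87, 1, 75, 86]
popleft(): [1, 75, 86]
popright(): [1, 75]
pushleft(43): [43, 1, 75]
popleft(): [1, 75]
pushleft(42): [42, 1, 75]
pushleft(53): [53, 42, 1, 75]
popright(): [53, 42, 1]

Answer: 53 42 1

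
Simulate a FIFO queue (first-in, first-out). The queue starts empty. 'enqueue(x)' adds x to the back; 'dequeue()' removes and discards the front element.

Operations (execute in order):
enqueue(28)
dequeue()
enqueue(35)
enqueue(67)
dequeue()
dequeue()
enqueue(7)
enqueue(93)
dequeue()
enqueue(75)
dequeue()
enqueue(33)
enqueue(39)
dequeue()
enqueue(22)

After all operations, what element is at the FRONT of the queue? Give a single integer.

enqueue(28): queue = [28]
dequeue(): queue = []
enqueue(35): queue = [35]
enqueue(67): queue = [35, 67]
dequeue(): queue = [67]
dequeue(): queue = []
enqueue(7): queue = [7]
enqueue(93): queue = [7, 93]
dequeue(): queue = [93]
enqueue(75): queue = [93, 75]
dequeue(): queue = [75]
enqueue(33): queue = [75, 33]
enqueue(39): queue = [75, 33, 39]
dequeue(): queue = [33, 39]
enqueue(22): queue = [33, 39, 22]

Answer: 33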